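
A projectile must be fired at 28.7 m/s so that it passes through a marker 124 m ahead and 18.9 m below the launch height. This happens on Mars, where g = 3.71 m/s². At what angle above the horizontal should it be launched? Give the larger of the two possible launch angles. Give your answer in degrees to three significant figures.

73.8°

Trajectory: y = x tanθ − g x² (1 + tan²θ)/(2v₀²). With x = 124, y = −18.9, v₀ = 28.7, g = 3.71:
34.63 tan²θ − 124 tanθ + (15.73) = 0.
tanθ = [124 ± √(124² − 4 × 34.63 × (15.73))] / (2 × 34.63) = (124 ± 114.9) / 69.26, giving tanθ = 0.1317 or 3.449.
θ = 7.501° or 73.83°; the larger is 73.83°.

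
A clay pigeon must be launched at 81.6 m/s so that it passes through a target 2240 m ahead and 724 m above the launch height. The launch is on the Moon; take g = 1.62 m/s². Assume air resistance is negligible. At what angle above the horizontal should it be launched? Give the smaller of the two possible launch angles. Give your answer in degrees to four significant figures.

36.81°

Trajectory: y = x tanθ − g x² (1 + tan²θ)/(2v₀²). With x = 2240, y = 724, v₀ = 81.6, g = 1.62:
610.4 tan²θ − 2240 tanθ + (1334) = 0.
tanθ = [2240 ± √(2240² − 4 × 610.4 × (1334))] / (2 × 610.4) = (2240 ± 1327) / 1221, giving tanθ = 0.7483 or 2.922.
θ = 36.81° or 71.10°; the smaller is 36.81°.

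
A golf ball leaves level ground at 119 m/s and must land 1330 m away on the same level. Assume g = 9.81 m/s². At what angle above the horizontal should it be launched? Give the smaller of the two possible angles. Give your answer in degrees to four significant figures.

From R = (v₀²/g) sin 2θ: sin 2θ = 9.81 × 1330 / 14161 = 0.9214.
2θ = 67.12° or 180° − 67.12° = 112.9°, so θ = 33.56° or 56.44°.
The smaller angle is 33.56°.

33.56°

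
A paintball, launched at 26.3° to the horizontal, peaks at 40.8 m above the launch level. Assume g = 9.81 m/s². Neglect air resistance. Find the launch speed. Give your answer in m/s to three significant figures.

At the peak v_y = 0, so v_y0 = √(2gH) = √(2 × 9.81 × 40.8) = 28.29 m/s.
v_y0 = v₀ sin θ ⇒ v₀ = 28.29 / sin 26.3° = 63.86 m/s.

63.9 m/s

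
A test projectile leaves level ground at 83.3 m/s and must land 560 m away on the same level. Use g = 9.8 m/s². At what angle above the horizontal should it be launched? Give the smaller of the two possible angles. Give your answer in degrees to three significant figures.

26.1°

R = v₀² sin 2θ / g gives sin 2θ = gR/v₀² = 9.80·560/83.3² = 0.7909.
2θ = 52.27° or 180° − 52.27° = 127.7°, so θ = 26.14° or 63.86°.
The smaller angle is 26.14°.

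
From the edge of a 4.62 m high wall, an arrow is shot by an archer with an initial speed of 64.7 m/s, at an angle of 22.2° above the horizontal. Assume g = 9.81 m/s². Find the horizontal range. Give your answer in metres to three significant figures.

Resolve: vₓ = 64.70 cos 22.2° = 59.90 m/s and v_y0 = 64.70 sin 22.2° = 24.45 m/s.
With up positive and y = 0 at the ground: y(t) = 4.62 + (24.45) t − 4.905 t². Setting y = 0 and taking the positive root: t = [24.45 + √(24.45² + 2·9.81·4.62)] / 9.81 = (24.45 + 26.23) / 9.81 = 5.166 s.
Horizontal distance: R = vₓ t = 59.90 × 5.166 = 309.5 m.

309 m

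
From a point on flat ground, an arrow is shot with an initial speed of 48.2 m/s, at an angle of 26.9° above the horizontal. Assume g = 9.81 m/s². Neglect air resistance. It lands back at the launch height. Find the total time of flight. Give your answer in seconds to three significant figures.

4.45 s

Horizontal component vₓ = 48.20 cos 26.9° = 42.98 m/s; vertical v_y0 = 48.20 sin 26.9° = 21.81 m/s.
Time of flight on level ground: T = 2 v_y0 / g = 2 × 21.81 / 9.81 = 4.446 s.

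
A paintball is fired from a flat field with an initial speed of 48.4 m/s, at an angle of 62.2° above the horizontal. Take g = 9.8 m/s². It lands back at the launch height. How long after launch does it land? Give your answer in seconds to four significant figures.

Horizontal component vₓ = 48.40 cos 62.2° = 22.57 m/s; vertical v_y0 = 48.40 sin 62.2° = 42.81 m/s.
Landing at launch height ⇒ T = 2 v_y0 / g = 2 × 42.81 / 9.80 = 8.737 s.

8.737 s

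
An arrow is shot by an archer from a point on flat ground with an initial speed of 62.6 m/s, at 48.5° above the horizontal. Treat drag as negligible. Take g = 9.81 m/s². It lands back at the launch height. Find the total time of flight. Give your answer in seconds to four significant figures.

9.559 s

vₓ = 62.60 cos 48.5° = 41.48 m/s; v_y0 = 62.60 sin 48.5° = 46.88 m/s.
It returns to y = 0 when t = 2 v_y0 / g = 2(46.88)/9.81 = 9.559 s.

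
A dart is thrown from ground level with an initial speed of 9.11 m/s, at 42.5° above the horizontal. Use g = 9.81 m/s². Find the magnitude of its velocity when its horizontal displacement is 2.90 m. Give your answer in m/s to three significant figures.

Components: vₓ = 9.110 cos 42.5° = 6.717 m/s, v_y0 = 9.110 sin 42.5° = 6.155 m/s.
At x = 2.90 m, t = x/vₓ = 2.90/6.717 = 0.4318 s.
Vertical velocity there: v_y = v_y0 − g t = 6.155 − 9.81 × 0.4318 = 1.919 m/s.
Speed: √(vₓ² + v_y²) = √(6.717² + 1.919²) = 6.985 m/s.

6.99 m/s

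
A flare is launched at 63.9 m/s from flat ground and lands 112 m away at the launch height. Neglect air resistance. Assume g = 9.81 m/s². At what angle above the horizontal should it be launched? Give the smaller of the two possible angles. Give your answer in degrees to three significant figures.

7.80°

R = v₀² sin 2θ / g gives sin 2θ = gR/v₀² = 9.81·112/63.9² = 0.2691.
2θ = 15.61° or 180° − 15.61° = 164.4°, so θ = 7.805° or 82.20°.
The smaller angle is 7.805°.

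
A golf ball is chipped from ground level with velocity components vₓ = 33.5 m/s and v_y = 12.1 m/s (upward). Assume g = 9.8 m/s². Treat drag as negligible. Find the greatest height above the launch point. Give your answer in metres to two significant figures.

At the apex v_y = 0, so H = v_y0²/(2g) = 12.10²/19.60 = 7.470 m.

7.5 m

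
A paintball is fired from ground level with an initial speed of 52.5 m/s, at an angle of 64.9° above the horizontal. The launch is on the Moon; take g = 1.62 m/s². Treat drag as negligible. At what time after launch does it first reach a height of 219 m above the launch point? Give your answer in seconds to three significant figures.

5.04 s

Horizontal component vₓ = 52.50 cos 64.9° = 22.27 m/s; vertical v_y0 = 52.50 sin 64.9° = 47.54 m/s.
Height y(t) = 47.54 t − 0.8100 t² = 219 gives 0.8100 t² − 47.54 t + 219 = 0.
Quadratic formula: t = (47.54 ± √1550.7) / 1.62 = (47.54 ± 39.38) / 1.62 → t = 5.039 s or 53.66 s.
The first (ascending) time is 5.039 s.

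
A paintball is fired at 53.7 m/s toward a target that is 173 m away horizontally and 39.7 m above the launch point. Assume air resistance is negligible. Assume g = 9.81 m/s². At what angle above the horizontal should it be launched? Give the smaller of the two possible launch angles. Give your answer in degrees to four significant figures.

Trajectory: y = x tanθ − g x² (1 + tan²θ)/(2v₀²). With x = 173, y = 39.7, v₀ = 53.7, g = 9.81:
50.91 tan²θ − 173 tanθ + (90.61) = 0.
tanθ = [173 ± √(173² − 4 × 50.91 × (90.61))] / (2 × 50.91) = (173 ± 107.1) / 101.8, giving tanθ = 0.6469 or 2.751.
θ = 32.90° or 70.03°; the smaller is 32.90°.

32.90°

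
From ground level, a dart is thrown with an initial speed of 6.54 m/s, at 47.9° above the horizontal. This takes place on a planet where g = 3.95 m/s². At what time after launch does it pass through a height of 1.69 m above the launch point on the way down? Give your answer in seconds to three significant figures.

Horizontal component vₓ = 6.540 cos 47.9° = 4.385 m/s; vertical v_y0 = 6.540 sin 47.9° = 4.853 m/s.
Require v_y0 t − ½ g t² = 1.69, i.e. 1.975 t² − 4.853 t + 1.69 = 0.
t = [4.853 ± √(4.853² − 2·3.95·1.69)] / 3.95 = (4.853 ± 3.193) / 3.95, so t = 0.4201 s or t = 2.037 s.
The descending-branch root is 2.037 s.

2.04 s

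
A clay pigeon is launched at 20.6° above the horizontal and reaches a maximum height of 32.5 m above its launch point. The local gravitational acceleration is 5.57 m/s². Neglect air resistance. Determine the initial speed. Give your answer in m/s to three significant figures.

54.1 m/s

At the peak v_y = 0, so v_y0 = √(2gH) = √(2 × 5.57 × 32.5) = 19.03 m/s.
v_y0 = v₀ sin θ ⇒ v₀ = 19.03 / sin 20.6° = 54.08 m/s.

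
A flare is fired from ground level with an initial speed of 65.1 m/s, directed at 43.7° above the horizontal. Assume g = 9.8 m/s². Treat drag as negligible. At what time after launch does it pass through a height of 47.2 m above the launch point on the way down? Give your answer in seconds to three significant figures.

Resolve: vₓ = 65.10 cos 43.7° = 47.07 m/s and v_y0 = 65.10 sin 43.7° = 44.98 m/s.
Height y(t) = 44.98 t − 4.900 t² = 47.2 gives 4.900 t² − 44.98 t + 47.2 = 0.
Quadratic formula: t = (44.98 ± √1097.8) / 9.80 = (44.98 ± 33.13) / 9.80 → t = 1.209 s or 7.970 s.
The descending-branch root is 7.970 s.

7.97 s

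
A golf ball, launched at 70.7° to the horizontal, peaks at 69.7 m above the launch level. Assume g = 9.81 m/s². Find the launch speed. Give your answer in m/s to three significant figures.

39.2 m/s

At the peak v_y = 0, so v_y0 = √(2gH) = √(2 × 9.81 × 69.7) = 36.98 m/s.
v_y0 = v₀ sin θ ⇒ v₀ = 36.98 / sin 70.7° = 39.18 m/s.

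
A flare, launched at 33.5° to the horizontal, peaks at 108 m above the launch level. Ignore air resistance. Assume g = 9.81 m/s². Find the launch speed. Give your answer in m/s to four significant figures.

At the peak v_y = 0, so v_y0 = √(2gH) = √(2 × 9.81 × 108) = 46.03 m/s.
v_y0 = v₀ sin θ ⇒ v₀ = 46.03 / sin 33.5° = 83.40 m/s.

83.40 m/s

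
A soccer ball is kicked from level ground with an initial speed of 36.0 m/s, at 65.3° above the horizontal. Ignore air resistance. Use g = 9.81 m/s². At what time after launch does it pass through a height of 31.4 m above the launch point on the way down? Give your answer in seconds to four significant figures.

5.505 s

Resolve: vₓ = 36.00 cos 65.3° = 15.04 m/s and v_y0 = 36.00 sin 65.3° = 32.71 m/s.
Height y(t) = 32.71 t − 4.905 t² = 31.4 gives 4.905 t² − 32.71 t + 31.4 = 0.
Quadratic formula: t = (32.71 ± √453.63) / 9.81 = (32.71 ± 21.30) / 9.81 → t = 1.163 s or 5.505 s.
The descending-branch root is 5.505 s.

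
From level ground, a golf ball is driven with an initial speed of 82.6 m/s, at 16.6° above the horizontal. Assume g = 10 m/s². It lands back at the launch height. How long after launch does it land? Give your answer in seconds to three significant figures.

Resolve: vₓ = 82.60 cos 16.6° = 79.16 m/s and v_y0 = 82.60 sin 16.6° = 23.60 m/s.
Landing at launch height ⇒ T = 2 v_y0 / g = 2 × 23.60 / 10.0 = 4.720 s.

4.72 s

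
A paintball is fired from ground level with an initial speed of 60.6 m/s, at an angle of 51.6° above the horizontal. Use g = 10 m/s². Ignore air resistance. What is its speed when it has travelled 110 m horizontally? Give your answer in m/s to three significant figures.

41.8 m/s

Components: vₓ = 60.60 cos 51.6° = 37.64 m/s, v_y0 = 60.60 sin 51.6° = 47.49 m/s.
Time to reach x = 110 m: t = x/vₓ = 110/37.64 = 2.922 s.
Vertical velocity there: v_y = v_y0 − g t = 47.49 − 10.0 × 2.922 = 18.27 m/s.
Speed: √(vₓ² + v_y²) = √(37.64² + 18.27²) = 41.84 m/s.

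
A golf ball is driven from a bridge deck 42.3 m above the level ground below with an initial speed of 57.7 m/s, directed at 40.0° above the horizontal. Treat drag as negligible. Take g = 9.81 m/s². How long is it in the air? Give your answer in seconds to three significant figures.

8.57 s

Components: vₓ = 57.70 cos 40.0° = 44.20 m/s, v_y0 = 57.70 sin 40.0° = 37.09 m/s.
The projectile lands when y = 42.3 + (37.09) t − ½·9.81·t² = 0. Positive root: t = (37.09 + √(37.09² + 2·9.81·42.3)) / 9.81 = (37.09 + 46.96) / 9.81 = 8.568 s.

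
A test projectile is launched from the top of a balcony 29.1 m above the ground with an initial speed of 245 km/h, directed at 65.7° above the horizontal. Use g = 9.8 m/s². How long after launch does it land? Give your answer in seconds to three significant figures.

13.1 s

Convert: 245 km/h = 245/3.6 = 68.06 m/s.
vₓ = 68.06 cos 65.7° = 28.01 m/s; v_y0 = 68.06 sin 65.7° = 62.03 m/s.
With up positive and y = 0 at the ground: y(t) = 29.1 + (62.03) t − 4.900 t². Setting y = 0 and taking the positive root: t = [62.03 + √(62.03² + 2·9.80·29.1)] / 9.80 = (62.03 + 66.46) / 9.80 = 13.11 s.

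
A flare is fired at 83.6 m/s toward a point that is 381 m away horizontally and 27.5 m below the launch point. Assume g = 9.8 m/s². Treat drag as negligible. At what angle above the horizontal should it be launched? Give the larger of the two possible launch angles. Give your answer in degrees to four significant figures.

74.21°

Trajectory: y = x tanθ − g x² (1 + tan²θ)/(2v₀²). With x = 381, y = −27.5, v₀ = 83.6, g = 9.80:
101.8 tan²θ − 381 tanθ + (74.27) = 0.
tanθ = [381 ± √(381² − 4 × 101.8 × (74.27))] / (2 × 101.8) = (381 ± 339.0) / 203.5, giving tanθ = 0.2063 or 3.537.
θ = 11.66° or 74.21°; the larger is 74.21°.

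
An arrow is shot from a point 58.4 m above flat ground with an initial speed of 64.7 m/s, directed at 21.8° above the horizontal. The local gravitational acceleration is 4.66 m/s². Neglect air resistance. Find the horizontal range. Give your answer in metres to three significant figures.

741 m

vₓ = 64.70 cos 21.8° = 60.07 m/s; v_y0 = 64.70 sin 21.8° = 24.03 m/s.
With up positive and y = 0 at the ground: y(t) = 58.4 + (24.03) t − 2.330 t². Setting y = 0 and taking the positive root: t = [24.03 + √(24.03² + 2·4.66·58.4)] / 4.66 = (24.03 + 33.49) / 4.66 = 12.34 s.
Horizontal distance: R = vₓ t = 60.07 × 12.34 = 741.5 m.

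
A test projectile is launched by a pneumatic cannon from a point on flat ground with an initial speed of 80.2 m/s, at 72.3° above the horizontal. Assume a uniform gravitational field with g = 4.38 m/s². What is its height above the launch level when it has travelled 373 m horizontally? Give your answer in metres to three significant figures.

vₓ = 80.20 cos 72.3° = 24.38 m/s; v_y0 = 80.20 sin 72.3° = 76.40 m/s.
x = vₓ t ⇒ t = 373/24.38 = 15.30 s.
Height: y = v_y0 t − ½ g t² = 76.40 × 15.30 − 2.190 × 15.30² = 1169 − 512.5 = 656.3 m.

656 m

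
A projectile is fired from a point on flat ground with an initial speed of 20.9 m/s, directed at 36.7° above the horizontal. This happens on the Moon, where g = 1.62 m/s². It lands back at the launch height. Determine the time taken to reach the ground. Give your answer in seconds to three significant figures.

15.4 s

Horizontal component vₓ = 20.90 cos 36.7° = 16.76 m/s; vertical v_y0 = 20.90 sin 36.7° = 12.49 m/s.
Landing at launch height ⇒ T = 2 v_y0 / g = 2 × 12.49 / 1.62 = 15.42 s.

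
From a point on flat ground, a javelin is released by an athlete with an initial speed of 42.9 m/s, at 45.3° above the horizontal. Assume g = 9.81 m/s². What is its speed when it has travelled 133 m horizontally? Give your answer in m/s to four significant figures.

Resolve: vₓ = 42.90 cos 45.3° = 30.18 m/s and v_y0 = 42.90 sin 45.3° = 30.49 m/s.
At x = 133 m, t = x/vₓ = 133/30.18 = 4.408 s.
Vertical velocity there: v_y = v_y0 − g t = 30.49 − 9.81 × 4.408 = −12.74 m/s.
Speed: √(vₓ² + v_y²) = √(30.18² + 12.74²) = 32.76 m/s.

32.76 m/s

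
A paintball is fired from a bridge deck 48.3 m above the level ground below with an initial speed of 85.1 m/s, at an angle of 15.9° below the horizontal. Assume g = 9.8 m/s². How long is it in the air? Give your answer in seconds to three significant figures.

1.56 s

vₓ = 85.10 cos 15.9° = 81.84 m/s; v_y0 = −23.31 m/s (downward).
With up positive and y = 0 at the ground: y(t) = 48.3 + (−23.31) t − 4.900 t². Setting y = 0 and taking the positive root: t = [−23.31 + √(23.31² + 2·9.80·48.3)] / 9.80 = (−23.31 + 38.60) / 9.80 = 1.560 s.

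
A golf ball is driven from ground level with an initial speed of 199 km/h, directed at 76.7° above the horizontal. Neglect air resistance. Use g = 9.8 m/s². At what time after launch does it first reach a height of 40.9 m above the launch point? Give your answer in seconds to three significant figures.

0.822 s

Convert: 199 km/h = 199/3.6 = 55.28 m/s.
Components: vₓ = 55.28 cos 76.7° = 12.72 m/s, v_y0 = 55.28 sin 76.7° = 53.80 m/s.
Set y = v_y0 t − ½ g t² = 40.9: 4.900 t² − 53.80 t + 40.9 = 0.
t = [53.80 ± √(53.80² − 2·9.80·40.9)] / 9.80 = (53.80 ± 45.74) / 9.80, so t = 0.8218 s or t = 10.16 s.
The first (ascending) time is 0.8218 s.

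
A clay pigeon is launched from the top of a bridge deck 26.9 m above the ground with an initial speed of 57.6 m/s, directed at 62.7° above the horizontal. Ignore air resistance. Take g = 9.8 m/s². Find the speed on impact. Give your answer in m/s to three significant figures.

62.0 m/s

Resolve: vₓ = 57.60 cos 62.7° = 26.42 m/s and v_y0 = 57.60 sin 62.7° = 51.18 m/s.
The projectile lands when y = 26.9 + (51.18) t − ½·9.80·t² = 0. Positive root: t = (51.18 + √(51.18² + 2·9.80·26.9)) / 9.80 = (51.18 + 56.10) / 9.80 = 10.95 s.
Vertical velocity at impact: v_y = v_y0 − g t = 51.18 − 9.80 × 10.95 = −56.10 m/s.
Speed: |v| = √(vₓ² + v_y²) = √(26.42² + 56.10²) = 62.01 m/s.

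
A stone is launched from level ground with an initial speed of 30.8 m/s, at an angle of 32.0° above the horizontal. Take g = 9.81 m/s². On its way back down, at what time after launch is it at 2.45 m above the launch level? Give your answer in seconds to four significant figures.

Resolve: vₓ = 30.80 cos 32.0° = 26.12 m/s and v_y0 = 30.80 sin 32.0° = 16.32 m/s.
Require v_y0 t − ½ g t² = 2.45, i.e. 4.905 t² − 16.32 t + 2.45 = 0.
t = [16.32 ± √(16.32² − 2·9.81·2.45)] / 9.81 = (16.32 ± 14.78) / 9.81, so t = 0.1576 s or t = 3.170 s.
The descending-branch root is 3.170 s.

3.170 s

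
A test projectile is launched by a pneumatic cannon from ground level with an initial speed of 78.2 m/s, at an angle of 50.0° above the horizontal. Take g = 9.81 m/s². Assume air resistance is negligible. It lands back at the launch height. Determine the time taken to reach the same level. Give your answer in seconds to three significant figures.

vₓ = 78.20 cos 50.0° = 50.27 m/s; v_y0 = 78.20 sin 50.0° = 59.90 m/s.
It returns to y = 0 when t = 2 v_y0 / g = 2(59.90)/9.81 = 12.21 s.

12.2 s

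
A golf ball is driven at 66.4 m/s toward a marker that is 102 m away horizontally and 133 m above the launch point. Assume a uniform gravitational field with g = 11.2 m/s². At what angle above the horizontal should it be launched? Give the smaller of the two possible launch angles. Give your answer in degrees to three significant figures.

Trajectory: y = x tanθ − g x² (1 + tan²θ)/(2v₀²). With x = 102, y = 133, v₀ = 66.4, g = 11.2:
13.21 tan²θ − 102 tanθ + (146.2) = 0.
tanθ = [102 ± √(102² − 4 × 13.21 × (146.2))] / (2 × 13.21) = (102 ± 51.72) / 26.43, giving tanθ = 1.902 or 5.816.
θ = 62.27° or 80.24°; the smaller is 62.27°.

62.3°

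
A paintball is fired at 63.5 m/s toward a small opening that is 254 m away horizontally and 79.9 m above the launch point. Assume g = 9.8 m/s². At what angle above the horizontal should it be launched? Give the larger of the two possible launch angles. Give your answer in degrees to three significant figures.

67.4°

Trajectory: y = x tanθ − g x² (1 + tan²θ)/(2v₀²). With x = 254, y = 79.9, v₀ = 63.5, g = 9.80:
78.40 tan²θ − 254 tanθ + (158.3) = 0.
tanθ = [254 ± √(254² − 4 × 78.40 × (158.3))] / (2 × 78.40) = (254 ± 122.0) / 156.8, giving tanθ = 0.8421 or 2.398.
θ = 40.10° or 67.36°; the larger is 67.36°.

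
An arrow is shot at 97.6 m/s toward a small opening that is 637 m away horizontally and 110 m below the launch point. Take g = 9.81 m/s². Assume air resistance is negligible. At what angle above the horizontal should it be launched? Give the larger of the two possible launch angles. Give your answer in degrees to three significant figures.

70.9°

Trajectory: y = x tanθ − g x² (1 + tan²θ)/(2v₀²). With x = 637, y = −110, v₀ = 97.6, g = 9.81:
208.9 tan²θ − 637 tanθ + (98.94) = 0.
tanθ = [637 ± √(637² − 4 × 208.9 × (98.94))] / (2 × 208.9) = (637 ± 568.4) / 417.9, giving tanθ = 0.1642 or 2.885.
θ = 9.322° or 70.88°; the larger is 70.88°.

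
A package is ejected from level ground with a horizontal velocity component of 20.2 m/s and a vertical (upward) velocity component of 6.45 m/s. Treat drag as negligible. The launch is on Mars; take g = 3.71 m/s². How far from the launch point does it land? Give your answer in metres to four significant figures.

Time aloft: T = 2 v_y0 / g = 2 × 6.450 / 3.71 = 3.477 s.
Horizontal distance R = vₓ T = 20.20 × 3.477 = 70.24 m.

70.24 m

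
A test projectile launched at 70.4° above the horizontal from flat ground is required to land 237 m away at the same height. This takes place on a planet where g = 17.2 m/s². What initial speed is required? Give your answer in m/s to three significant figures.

From R = (v₀² / g) sin 2θ: v₀ = √(gR / sin 2θ).
v₀ = √(17.2 × 237 / sin 140.8°) = √(4076 / 0.6320) = √6449.7 = 80.31 m/s.

80.3 m/s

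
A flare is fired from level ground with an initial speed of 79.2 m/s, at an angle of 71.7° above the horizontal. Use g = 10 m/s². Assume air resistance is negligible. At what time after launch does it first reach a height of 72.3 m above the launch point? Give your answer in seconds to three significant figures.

1.03 s

Resolve: vₓ = 79.20 cos 71.7° = 24.87 m/s and v_y0 = 79.20 sin 71.7° = 75.19 m/s.
Require v_y0 t − ½ g t² = 72.3, i.e. 5.000 t² − 75.19 t + 72.3 = 0.
t = [75.19 ± √(75.19² − 2·10.0·72.3)] / 10.0 = (75.19 ± 64.87) / 10.0, so t = 1.032 s or t = 14.01 s.
The first (ascending) time is 1.032 s.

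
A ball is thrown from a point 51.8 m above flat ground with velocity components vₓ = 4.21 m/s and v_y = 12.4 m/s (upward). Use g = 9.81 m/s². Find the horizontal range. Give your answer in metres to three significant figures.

20.0 m

Vertical motion (up positive, ground at y = 0): 4.905 t² − (12.40) t − 51.8 = 0, so t = (12.40 + √(12.40² + 2·9.81·51.8)) / 9.81 = (12.40 + 34.21) / 9.81 = 4.751 s.
Horizontal distance: R = vₓ t = 4.210 × 4.751 = 20.00 m.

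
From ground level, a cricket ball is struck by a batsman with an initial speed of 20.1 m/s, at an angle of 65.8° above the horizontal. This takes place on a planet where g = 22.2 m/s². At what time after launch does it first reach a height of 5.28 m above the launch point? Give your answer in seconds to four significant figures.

0.3716 s

vₓ = 20.10 cos 65.8° = 8.239 m/s; v_y0 = 20.10 sin 65.8° = 18.33 m/s.
Height y(t) = 18.33 t − 11.10 t² = 5.28 gives 11.10 t² − 18.33 t + 5.28 = 0.
Quadratic formula: t = (18.33 ± √101.69) / 22.2 = (18.33 ± 10.08) / 22.2 → t = 0.3716 s or 1.280 s.
The first (ascending) time is 0.3716 s.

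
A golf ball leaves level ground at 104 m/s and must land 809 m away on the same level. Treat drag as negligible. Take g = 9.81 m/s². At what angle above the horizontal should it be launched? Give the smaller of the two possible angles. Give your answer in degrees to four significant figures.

23.60°

From R = (v₀²/g) sin 2θ: sin 2θ = 9.81 × 809 / 10816 = 0.7338.
2θ = 47.20° or 180° − 47.20° = 132.8°, so θ = 23.60° or 66.40°.
The smaller angle is 23.60°.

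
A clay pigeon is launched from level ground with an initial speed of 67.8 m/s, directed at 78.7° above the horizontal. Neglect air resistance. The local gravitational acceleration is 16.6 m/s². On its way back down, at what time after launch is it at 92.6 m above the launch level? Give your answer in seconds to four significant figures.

6.215 s

Resolve: vₓ = 67.80 cos 78.7° = 13.29 m/s and v_y0 = 67.80 sin 78.7° = 66.49 m/s.
Set y = v_y0 t − ½ g t² = 92.6: 8.300 t² − 66.49 t + 92.6 = 0.
t = [66.49 ± √(66.49² − 2·16.6·92.6)] / 16.6 = (66.49 ± 36.69) / 16.6, so t = 1.795 s or t = 6.215 s.
The descending-branch root is 6.215 s.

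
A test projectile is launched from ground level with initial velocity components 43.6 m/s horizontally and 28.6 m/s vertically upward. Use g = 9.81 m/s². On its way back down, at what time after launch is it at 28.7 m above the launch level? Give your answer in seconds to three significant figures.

Require v_y0 t − ½ g t² = 28.7, i.e. 4.905 t² − 28.60 t + 28.7 = 0.
Quadratic formula: t = (28.60 ± √254.87) / 9.81 = (28.60 ± 15.96) / 9.81 → t = 1.288 s or 4.543 s.
The descending-branch root is 4.543 s.

4.54 s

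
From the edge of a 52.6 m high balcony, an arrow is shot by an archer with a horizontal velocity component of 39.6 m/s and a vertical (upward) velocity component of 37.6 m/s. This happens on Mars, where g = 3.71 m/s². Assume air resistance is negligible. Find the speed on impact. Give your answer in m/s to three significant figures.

58.1 m/s

With up positive and y = 0 at the ground: y(t) = 52.6 + (37.60) t − 1.855 t². Setting y = 0 and taking the positive root: t = [37.60 + √(37.60² + 2·3.71·52.6)] / 3.71 = (37.60 + 42.47) / 3.71 = 21.58 s.
Vertical velocity at impact: v_y = v_y0 − g t = 37.60 − 3.71 × 21.58 = −42.47 m/s.
Speed: |v| = √(vₓ² + v_y²) = √(39.60² + 42.47²) = 58.07 m/s.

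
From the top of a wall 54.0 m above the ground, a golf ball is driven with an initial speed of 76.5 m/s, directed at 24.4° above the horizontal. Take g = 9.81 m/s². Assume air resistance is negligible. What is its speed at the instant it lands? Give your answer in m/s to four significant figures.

83.14 m/s

vₓ = 76.50 cos 24.4° = 69.67 m/s; v_y0 = 76.50 sin 24.4° = 31.60 m/s.
Vertical motion (up positive, ground at y = 0): 4.905 t² − (31.60) t − 54.0 = 0, so t = (31.60 + √(31.60² + 2·9.81·54.0)) / 9.81 = (31.60 + 45.37) / 9.81 = 7.846 s.
Vertical velocity at impact: v_y = v_y0 − g t = 31.60 − 9.81 × 7.846 = −45.37 m/s.
Speed: |v| = √(vₓ² + v_y²) = √(69.67² + 45.37²) = 83.14 m/s.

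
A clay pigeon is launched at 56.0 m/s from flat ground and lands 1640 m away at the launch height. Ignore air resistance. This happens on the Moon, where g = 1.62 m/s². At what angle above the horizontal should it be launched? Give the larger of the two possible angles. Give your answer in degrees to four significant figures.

61.05°

From R = (v₀²/g) sin 2θ: sin 2θ = 1.62 × 1640 / 3136.0 = 0.8472.
2θ = 57.91° or 180° − 57.91° = 122.1°, so θ = 28.95° or 61.05°.
The larger angle is 61.05°.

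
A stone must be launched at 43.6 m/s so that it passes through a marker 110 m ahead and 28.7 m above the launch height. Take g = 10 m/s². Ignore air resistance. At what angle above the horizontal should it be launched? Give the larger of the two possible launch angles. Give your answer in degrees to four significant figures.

70.15°

Trajectory: y = x tanθ − g x² (1 + tan²θ)/(2v₀²). With x = 110, y = 28.7, v₀ = 43.6, g = 10.0:
31.83 tan²θ − 110 tanθ + (60.53) = 0.
tanθ = [110 ± √(110² − 4 × 31.83 × (60.53))] / (2 × 31.83) = (110 ± 66.29) / 63.65, giving tanθ = 0.6867 or 2.770.
θ = 34.48° or 70.15°; the larger is 70.15°.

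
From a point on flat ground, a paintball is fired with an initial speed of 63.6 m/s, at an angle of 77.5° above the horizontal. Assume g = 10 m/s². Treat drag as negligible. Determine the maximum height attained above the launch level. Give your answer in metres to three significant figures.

193 m

vₓ = 63.60 cos 77.5° = 13.77 m/s; v_y0 = 63.60 sin 77.5° = 62.09 m/s.
Peak height H = v_y0² / (2g) = 3855.5 / 20.00 = 192.8 m.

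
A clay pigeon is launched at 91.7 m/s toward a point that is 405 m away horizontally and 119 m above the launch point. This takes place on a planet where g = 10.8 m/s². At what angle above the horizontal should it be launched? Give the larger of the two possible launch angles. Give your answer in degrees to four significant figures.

72.51°

Trajectory: y = x tanθ − g x² (1 + tan²θ)/(2v₀²). With x = 405, y = 119, v₀ = 91.7, g = 10.8:
105.3 tan²θ − 405 tanθ + (224.3) = 0.
tanθ = [405 ± √(405² − 4 × 105.3 × (224.3))] / (2 × 105.3) = (405 ± 263.6) / 210.7, giving tanθ = 0.6710 or 3.174.
θ = 33.86° or 72.51°; the larger is 72.51°.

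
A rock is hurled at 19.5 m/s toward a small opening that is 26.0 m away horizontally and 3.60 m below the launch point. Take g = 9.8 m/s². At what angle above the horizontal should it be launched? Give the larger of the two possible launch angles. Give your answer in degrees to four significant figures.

70.17°

Trajectory: y = x tanθ − g x² (1 + tan²θ)/(2v₀²). With x = 26.0, y = −3.60, v₀ = 19.5, g = 9.80:
8.711 tan²θ − 26.0 tanθ + (5.111) = 0.
tanθ = [26.0 ± √(26.0² − 4 × 8.711 × (5.111))] / (2 × 8.711) = (26.0 ± 22.31) / 17.42, giving tanθ = 0.2116 or 2.773.
θ = 11.95° or 70.17°; the larger is 70.17°.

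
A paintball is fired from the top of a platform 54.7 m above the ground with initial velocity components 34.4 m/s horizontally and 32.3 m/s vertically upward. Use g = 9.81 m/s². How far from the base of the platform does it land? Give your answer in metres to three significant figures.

Vertical motion (up positive, ground at y = 0): 4.905 t² − (32.30) t − 54.7 = 0, so t = (32.30 + √(32.30² + 2·9.81·54.7)) / 9.81 = (32.30 + 46.01) / 9.81 = 7.982 s.
Horizontal distance: R = vₓ t = 34.40 × 7.982 = 274.6 m.

275 m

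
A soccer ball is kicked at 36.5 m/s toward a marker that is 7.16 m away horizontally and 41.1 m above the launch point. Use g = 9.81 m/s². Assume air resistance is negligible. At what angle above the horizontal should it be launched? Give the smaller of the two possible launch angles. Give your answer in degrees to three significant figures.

82.0°

Trajectory: y = x tanθ − g x² (1 + tan²θ)/(2v₀²). With x = 7.16, y = 41.1, v₀ = 36.5, g = 9.81:
0.1887 tan²θ − 7.16 tanθ + (41.29) = 0.
tanθ = [7.16 ± √(7.16² − 4 × 0.1887 × (41.29))] / (2 × 0.1887) = (7.16 ± 4.483) / 0.3775, giving tanθ = 7.093 or 30.84.
θ = 81.97° or 88.14°; the smaller is 81.97°.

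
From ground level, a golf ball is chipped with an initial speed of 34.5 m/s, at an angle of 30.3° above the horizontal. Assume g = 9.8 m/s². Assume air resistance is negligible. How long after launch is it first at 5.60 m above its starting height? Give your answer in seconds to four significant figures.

Horizontal component vₓ = 34.50 cos 30.3° = 29.79 m/s; vertical v_y0 = 34.50 sin 30.3° = 17.41 m/s.
Require v_y0 t − ½ g t² = 5.60, i.e. 4.900 t² − 17.41 t + 5.60 = 0.
Quadratic formula: t = (17.41 ± √193.22) / 9.80 = (17.41 ± 13.90) / 9.80 → t = 0.3578 s or 3.195 s.
The first (ascending) time is 0.3578 s.

0.3578 s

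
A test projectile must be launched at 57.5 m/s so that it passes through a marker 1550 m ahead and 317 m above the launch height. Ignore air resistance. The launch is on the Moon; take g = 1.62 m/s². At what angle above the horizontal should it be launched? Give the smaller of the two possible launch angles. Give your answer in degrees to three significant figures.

41.2°

Trajectory: y = x tanθ − g x² (1 + tan²θ)/(2v₀²). With x = 1550, y = 317, v₀ = 57.5, g = 1.62:
588.6 tan²θ − 1550 tanθ + (905.6) = 0.
tanθ = [1550 ± √(1550² − 4 × 588.6 × (905.6))] / (2 × 588.6) = (1550 ± 520.0) / 1177, giving tanθ = 0.8750 or 1.758.
θ = 41.18° or 60.37°; the smaller is 41.18°.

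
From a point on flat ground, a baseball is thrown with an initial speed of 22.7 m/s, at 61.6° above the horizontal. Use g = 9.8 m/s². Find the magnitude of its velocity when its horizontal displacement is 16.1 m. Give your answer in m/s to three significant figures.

12.1 m/s

Resolve: vₓ = 22.70 cos 61.6° = 10.80 m/s and v_y0 = 22.70 sin 61.6° = 19.97 m/s.
x = vₓ t ⇒ t = 16.1/10.80 = 1.491 s.
Vertical velocity there: v_y = v_y0 − g t = 19.97 − 9.80 × 1.491 = 5.354 m/s.
Speed: √(vₓ² + v_y²) = √(10.80² + 5.354²) = 12.05 m/s.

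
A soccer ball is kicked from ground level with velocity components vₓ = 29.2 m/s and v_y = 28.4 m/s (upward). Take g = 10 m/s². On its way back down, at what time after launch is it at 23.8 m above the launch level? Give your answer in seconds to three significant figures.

Height y(t) = 28.40 t − 5.000 t² = 23.8 gives 5.000 t² − 28.40 t + 23.8 = 0.
t = [28.40 ± √(28.40² − 2·10.0·23.8)] / 10.0 = (28.40 ± 18.18) / 10.0, so t = 1.022 s or t = 4.658 s.
The descending-branch root is 4.658 s.

4.66 s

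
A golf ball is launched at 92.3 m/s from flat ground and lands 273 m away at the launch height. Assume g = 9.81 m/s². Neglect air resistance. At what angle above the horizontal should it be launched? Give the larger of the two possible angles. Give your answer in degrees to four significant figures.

Level-ground range R = v₀² sin(2θ)/g ⇒ sin(2θ) = gR/v₀² = 9.81 × 273 / 92.3² = 0.3144.
2θ = 18.32° or 180° − 18.32° = 161.7°, so θ = 9.161° or 80.84°.
The larger angle is 80.84°.

80.84°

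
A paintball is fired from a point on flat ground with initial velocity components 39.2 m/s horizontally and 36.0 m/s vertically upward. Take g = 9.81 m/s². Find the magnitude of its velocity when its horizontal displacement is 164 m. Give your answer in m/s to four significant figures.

At x = 164 m, t = x/vₓ = 164/39.20 = 4.184 s.
Vertical velocity there: v_y = v_y0 − g t = 36.00 − 9.81 × 4.184 = −5.042 m/s.
Speed: √(vₓ² + v_y²) = √(39.20² + 5.042²) = 39.52 m/s.

39.52 m/s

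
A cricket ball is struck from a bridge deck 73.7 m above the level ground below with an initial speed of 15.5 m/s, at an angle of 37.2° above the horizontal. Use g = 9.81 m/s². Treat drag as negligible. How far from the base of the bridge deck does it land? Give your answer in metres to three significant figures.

61.1 m

vₓ = 15.50 cos 37.2° = 12.35 m/s; v_y0 = 15.50 sin 37.2° = 9.371 m/s.
The projectile lands when y = 73.7 + (9.371) t − ½·9.81·t² = 0. Positive root: t = (9.371 + √(9.371² + 2·9.81·73.7)) / 9.81 = (9.371 + 39.16) / 9.81 = 4.948 s.
Horizontal distance: R = vₓ t = 12.35 × 4.948 = 61.08 m.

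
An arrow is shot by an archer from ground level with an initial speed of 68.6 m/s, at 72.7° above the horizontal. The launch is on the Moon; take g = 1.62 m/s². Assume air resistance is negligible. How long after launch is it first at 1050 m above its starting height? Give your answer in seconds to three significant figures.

22.0 s

Components: vₓ = 68.60 cos 72.7° = 20.40 m/s, v_y0 = 68.60 sin 72.7° = 65.50 m/s.
Set y = v_y0 t − ½ g t² = 1050: 0.8100 t² − 65.50 t + 1050 = 0.
Quadratic formula: t = (65.50 ± √887.80) / 1.62 = (65.50 ± 29.80) / 1.62 → t = 22.04 s or 58.82 s.
The first (ascending) time is 22.04 s.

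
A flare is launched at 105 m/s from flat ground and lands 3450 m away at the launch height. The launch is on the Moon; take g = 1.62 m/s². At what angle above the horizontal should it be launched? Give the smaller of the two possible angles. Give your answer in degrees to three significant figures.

15.2°

R = v₀² sin 2θ / g gives sin 2θ = gR/v₀² = 1.62·3450/105² = 0.5069.
2θ = 30.46° or 180° − 30.46° = 149.5°, so θ = 15.23° or 74.77°.
The smaller angle is 15.23°.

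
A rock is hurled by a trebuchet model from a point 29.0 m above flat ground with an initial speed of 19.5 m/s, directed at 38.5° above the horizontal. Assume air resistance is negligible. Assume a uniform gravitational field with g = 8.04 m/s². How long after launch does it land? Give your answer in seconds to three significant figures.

vₓ = 19.50 cos 38.5° = 15.26 m/s; v_y0 = 19.50 sin 38.5° = 12.14 m/s.
Vertical motion (up positive, ground at y = 0): 4.020 t² − (12.14) t − 29.0 = 0, so t = (12.14 + √(12.14² + 2·8.04·29.0)) / 8.04 = (12.14 + 24.77) / 8.04 = 4.591 s.

4.59 s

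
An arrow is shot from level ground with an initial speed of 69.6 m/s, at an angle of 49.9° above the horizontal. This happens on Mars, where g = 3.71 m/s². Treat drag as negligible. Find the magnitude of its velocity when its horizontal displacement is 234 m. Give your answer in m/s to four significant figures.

56.19 m/s

vₓ = 69.60 cos 49.9° = 44.83 m/s; v_y0 = 69.60 sin 49.9° = 53.24 m/s.
Time to reach x = 234 m: t = x/vₓ = 234/44.83 = 5.220 s.
Vertical velocity there: v_y = v_y0 − g t = 53.24 − 3.71 × 5.220 = 33.87 m/s.
Speed: √(vₓ² + v_y²) = √(44.83² + 33.87²) = 56.19 m/s.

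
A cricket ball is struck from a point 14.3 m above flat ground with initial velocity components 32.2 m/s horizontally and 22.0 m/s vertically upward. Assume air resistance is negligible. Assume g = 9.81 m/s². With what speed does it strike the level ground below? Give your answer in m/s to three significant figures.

42.4 m/s

Vertical motion (up positive, ground at y = 0): 4.905 t² − (22.00) t − 14.3 = 0, so t = (22.00 + √(22.00² + 2·9.81·14.3)) / 9.81 = (22.00 + 27.65) / 9.81 = 5.061 s.
Vertical velocity at impact: v_y = v_y0 − g t = 22.00 − 9.81 × 5.061 = −27.65 m/s.
Speed: |v| = √(vₓ² + v_y²) = √(32.20² + 27.65²) = 42.44 m/s.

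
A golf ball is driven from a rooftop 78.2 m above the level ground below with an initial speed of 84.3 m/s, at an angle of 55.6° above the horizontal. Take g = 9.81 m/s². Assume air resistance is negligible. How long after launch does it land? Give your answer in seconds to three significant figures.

Components: vₓ = 84.30 cos 55.6° = 47.63 m/s, v_y0 = 84.30 sin 55.6° = 69.56 m/s.
With up positive and y = 0 at the ground: y(t) = 78.2 + (69.56) t − 4.905 t². Setting y = 0 and taking the positive root: t = [69.56 + √(69.56² + 2·9.81·78.2)] / 9.81 = (69.56 + 79.83) / 9.81 = 15.23 s.

15.2 s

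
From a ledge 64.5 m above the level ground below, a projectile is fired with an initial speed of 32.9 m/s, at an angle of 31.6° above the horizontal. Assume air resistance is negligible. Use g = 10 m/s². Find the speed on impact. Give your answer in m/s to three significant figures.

Components: vₓ = 32.90 cos 31.6° = 28.02 m/s, v_y0 = 32.90 sin 31.6° = 17.24 m/s.
Vertical motion (up positive, ground at y = 0): 5.000 t² − (17.24) t − 64.5 = 0, so t = (17.24 + √(17.24² + 2·10.0·64.5)) / 10.0 = (17.24 + 39.84) / 10.0 = 5.708 s.
Vertical velocity at impact: v_y = v_y0 − g t = 17.24 − 10.0 × 5.708 = −39.84 m/s.
Speed: |v| = √(vₓ² + v_y²) = √(28.02² + 39.84²) = 48.71 m/s.

48.7 m/s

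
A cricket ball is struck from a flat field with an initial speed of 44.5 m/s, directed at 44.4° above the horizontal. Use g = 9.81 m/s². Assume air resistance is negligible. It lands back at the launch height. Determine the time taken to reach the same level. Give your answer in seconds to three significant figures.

Resolve: vₓ = 44.50 cos 44.4° = 31.79 m/s and v_y0 = 44.50 sin 44.4° = 31.14 m/s.
Landing at launch height ⇒ T = 2 v_y0 / g = 2 × 31.14 / 9.81 = 6.348 s.

6.35 s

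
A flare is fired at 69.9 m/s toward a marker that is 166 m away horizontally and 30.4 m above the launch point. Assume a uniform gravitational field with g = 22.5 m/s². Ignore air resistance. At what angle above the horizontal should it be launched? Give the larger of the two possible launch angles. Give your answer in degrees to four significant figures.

Trajectory: y = x tanθ − g x² (1 + tan²θ)/(2v₀²). With x = 166, y = 30.4, v₀ = 69.9, g = 22.5:
63.45 tan²θ − 166 tanθ + (93.85) = 0.
tanθ = [166 ± √(166² − 4 × 63.45 × (93.85))] / (2 × 63.45) = (166 ± 61.14) / 126.9, giving tanθ = 0.8263 or 1.790.
θ = 39.57° or 60.81°; the larger is 60.81°.

60.81°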